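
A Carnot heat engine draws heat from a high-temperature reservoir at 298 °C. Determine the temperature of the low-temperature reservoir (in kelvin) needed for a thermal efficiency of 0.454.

T_C ≈ 311.8 K

T_H = 298 °C → 298 + 273.15 = 571.15 K.
From η = 1 − T_C/T_H, T_C = T_H·(1 − η) = 571.15 × (1 − 0.454) = 311.8 K.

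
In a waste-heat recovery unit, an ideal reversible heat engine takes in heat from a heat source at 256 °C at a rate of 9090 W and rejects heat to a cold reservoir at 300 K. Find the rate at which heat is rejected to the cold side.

Q̇_C ≈ 5150 W

T_H = 256 °C → 256 + 273.15 = 529.15 K.
For a reversible engine, η = 1 − T_C/T_H = 1 − 300.00/529.15 = 0.4331.
For a reversible cycle Q_C/Q_H = T_C/T_H, so Q_C = 9090 × 300.00/529.15 = 5150 W.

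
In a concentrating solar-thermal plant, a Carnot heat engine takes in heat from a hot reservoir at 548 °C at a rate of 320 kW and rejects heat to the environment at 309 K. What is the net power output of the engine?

Ẇ ≈ 200 kW

T_H = 548 °C → 548 + 273.15 = 821.15 K.
Since the cycle is reversible, η = 1 − T_C/T_H = 1 − 309.00/821.15 = 0.6237.
W = η·Q_H = 0.6237 × 320 = 200 kW.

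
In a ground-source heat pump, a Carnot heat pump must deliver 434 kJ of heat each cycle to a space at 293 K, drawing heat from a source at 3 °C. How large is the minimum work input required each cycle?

T_C = 3 °C → 3 + 273.15 = 276.15 K.
For a reversible heat pump, COP_HP = T_H/(T_H − T_C) = 293.00/16.85 = 17.3887.
W = Q_H/COP_HP = 434/17.3887 = 24.96 kJ.

W_in ≈ 24.96 kJ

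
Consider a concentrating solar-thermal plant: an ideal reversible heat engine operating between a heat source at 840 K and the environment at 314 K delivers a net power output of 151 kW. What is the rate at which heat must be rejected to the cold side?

η_rev = 1 − T_C/T_H = 1 − 314.00/840.00 = 0.6262.
Since Q_C/Q_H = T_C/T_H and Q_H = W/η, Q_C = W·T_C/(T_H − T_C) = 151 × 314.00/526.00 = 90.1 kW.

Q̇_C ≈ 90.1 kW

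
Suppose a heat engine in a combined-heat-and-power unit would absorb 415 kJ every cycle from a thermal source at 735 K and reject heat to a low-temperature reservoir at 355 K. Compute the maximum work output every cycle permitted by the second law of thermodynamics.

The second-law ceiling is the Carnot efficiency, η_max = 1 − T_C/T_H = 1 − 355.00/735.00 = 0.5170.
W_max = η_max · Q_H = 0.5170 × 415 = 214.6 kJ.

W_max ≈ 214.6 kJ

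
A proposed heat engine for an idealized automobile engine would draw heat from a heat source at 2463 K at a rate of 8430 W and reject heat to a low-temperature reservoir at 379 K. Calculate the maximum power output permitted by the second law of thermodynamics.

The second-law ceiling is the Carnot efficiency, η_max = 1 − T_C/T_H = 1 − 379.00/2463.00 = 0.8461.
W_max = η_max · Q_H = 0.8461 × 8430 = 7130 W.

Ẇ_max ≈ 7130 W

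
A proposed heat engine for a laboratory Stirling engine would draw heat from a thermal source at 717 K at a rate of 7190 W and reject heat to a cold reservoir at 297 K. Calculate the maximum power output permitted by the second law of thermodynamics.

Ẇ_max ≈ 4210 W

No engine can exceed the Carnot limit: η_max = 1 − T_C/T_H = 1 − 297.00/717.00 = 0.5858.
W_max = η_max · Q_H = 0.5858 × 7190 = 4210 W.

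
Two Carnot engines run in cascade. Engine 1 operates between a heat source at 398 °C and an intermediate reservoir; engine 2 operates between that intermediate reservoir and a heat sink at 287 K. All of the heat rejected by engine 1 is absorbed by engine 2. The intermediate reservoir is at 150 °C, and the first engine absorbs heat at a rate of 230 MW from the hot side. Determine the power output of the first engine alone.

T_H = 398 °C → 398 + 273.15 = 671.15 K.
T_m = 150 °C → 150 + 273.15 = 423.15 K.
First-stage efficiency η₁ = 1 − T_m/T_H = 1 − 423.15/671.15 = 0.3695.
W₁ = η₁·Q_H = 0.3695 × 230 = 85.0 MW.

Ẇ₁ ≈ 85.0 MW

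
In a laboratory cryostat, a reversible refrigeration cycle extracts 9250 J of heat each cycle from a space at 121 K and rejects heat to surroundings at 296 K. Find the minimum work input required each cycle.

For a reversible refrigerator, COP_R = T_C/(T_H − T_C) = 121.00/175.00 = 0.6914.
W = Q_C/COP_R = 9250/0.6914 = 13380 J.

W_in ≈ 13380 J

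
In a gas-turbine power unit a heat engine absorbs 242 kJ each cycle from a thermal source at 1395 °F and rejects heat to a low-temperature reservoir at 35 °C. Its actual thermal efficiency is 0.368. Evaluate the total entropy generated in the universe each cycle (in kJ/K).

T_H = 1395 °F → (1395 − 32) × 5/9 = 757.22 °C = 1030.37 K.
T_C = 35 °C → 35 + 273.15 = 308.15 K.
W = η·Q_H = 0.368 × 242 = 89.06 kJ, so Q_C = Q_H − W = 152.9 kJ.
The hot reservoir loses entropy Q_H/T_H = 242/1030.37 = 0.2349 kJ/K; the cold reservoir gains Q_C/T_C = 152.9/308.15 = 0.4963 kJ/K.
ΔS_univ = −Q_H/T_H + Q_C/T_C = 0.261 kJ/K (> 0, since η = 0.368 < η_Carnot = 0.701).

ΔS_univ ≈ 0.261 kJ/K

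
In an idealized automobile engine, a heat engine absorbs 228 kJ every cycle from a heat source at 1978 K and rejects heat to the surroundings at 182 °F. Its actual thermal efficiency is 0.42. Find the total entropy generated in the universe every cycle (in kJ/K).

ΔS_univ ≈ 0.256 kJ/K

T_C = 182 °F → (182 − 32) × 5/9 = 83.33 °C = 356.48 K.
W = η·Q_H = 0.42 × 228 = 95.76 kJ, so Q_C = Q_H − W = 132.2 kJ.
Entropy balance on the reservoirs: −Q_H/T_H = -0.1153 kJ/K, +Q_C/T_C = 0.3710 kJ/K.
ΔS_univ = −Q_H/T_H + Q_C/T_C = 0.256 kJ/K (> 0, since η = 0.42 < η_Carnot = 0.820).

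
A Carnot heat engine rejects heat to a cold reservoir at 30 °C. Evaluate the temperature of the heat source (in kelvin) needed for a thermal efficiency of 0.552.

T_H ≈ 677 K

T_C = 30 °C → 30 + 273.15 = 303.15 K.
From η = 1 − T_C/T_H, solving for T_H gives T_H = T_C/(1 − η) = 303.15/(1 − 0.552) = 677 K.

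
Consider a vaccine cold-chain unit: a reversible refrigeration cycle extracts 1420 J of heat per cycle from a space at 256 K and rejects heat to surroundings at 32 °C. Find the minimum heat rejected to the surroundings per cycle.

Q_H ≈ 1693 J

T_H = 32 °C → 32 + 273.15 = 305.15 K.
For a reversible cycle Q_H/Q_C = T_H/T_C, so Q_H = Q_C·T_H/T_C = 1420 × 305.15/256.00 = 1693 J.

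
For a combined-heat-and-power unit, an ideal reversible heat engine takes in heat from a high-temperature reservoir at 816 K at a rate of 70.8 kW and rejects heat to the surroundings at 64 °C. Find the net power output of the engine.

T_C = 64 °C → 64 + 273.15 = 337.15 K.
Since the cycle is reversible, η = 1 − T_C/T_H = 1 − 337.15/816.00 = 0.5868.
W = η·Q_H = 0.5868 × 70.8 = 41.5 kW.

Ẇ ≈ 41.5 kW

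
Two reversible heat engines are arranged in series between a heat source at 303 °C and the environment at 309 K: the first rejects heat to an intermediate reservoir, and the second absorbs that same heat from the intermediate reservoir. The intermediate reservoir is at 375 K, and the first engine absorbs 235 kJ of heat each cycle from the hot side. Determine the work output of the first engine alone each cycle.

W₁ ≈ 82.0 kJ

T_H = 303 °C → 303 + 273.15 = 576.15 K.
First-stage efficiency η₁ = 1 − T_m/T_H = 1 − 375.00/576.15 = 0.3491.
W₁ = η₁·Q_H = 0.3491 × 235 = 82.0 kJ.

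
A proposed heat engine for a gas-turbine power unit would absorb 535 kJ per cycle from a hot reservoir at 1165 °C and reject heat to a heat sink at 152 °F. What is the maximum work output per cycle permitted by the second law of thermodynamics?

W_max ≈ 409 kJ

T_H = 1165 °C → 1165 + 273.15 = 1438.15 K.
T_C = 152 °F → (152 − 32) × 5/9 = 66.67 °C = 339.82 K.
The upper bound on efficiency is η_max = 1 − T_C/T_H = 1 − 339.82/1438.15 = 0.7637.
W_max = η_max · Q_H = 0.7637 × 535 = 409 kJ.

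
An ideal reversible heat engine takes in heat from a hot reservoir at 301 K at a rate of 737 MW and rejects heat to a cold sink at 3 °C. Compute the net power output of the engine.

Ẇ ≈ 60.8 MW

T_C = 3 °C → 3 + 273.15 = 276.15 K.
η_rev = 1 − T_C/T_H = 1 − 276.15/301.00 = 0.0826.
W = η·Q_H = 0.0826 × 737 = 60.8 MW.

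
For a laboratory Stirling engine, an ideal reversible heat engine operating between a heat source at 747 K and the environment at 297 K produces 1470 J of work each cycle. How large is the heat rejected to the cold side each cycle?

Q_C ≈ 970 J

For a reversible engine, η = 1 − T_C/T_H = 1 − 297.00/747.00 = 0.6024.
Since Q_C/Q_H = T_C/T_H and Q_H = W/η, Q_C = W·T_C/(T_H − T_C) = 1470 × 297.00/450.00 = 970 J.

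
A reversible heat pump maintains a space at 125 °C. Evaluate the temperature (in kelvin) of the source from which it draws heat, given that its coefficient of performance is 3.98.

T_H = 125 °C → 125 + 273.15 = 398.15 K.
COP_HP = T_H/(T_H − T_C) ⇒ T_C = T_H·(COP_HP − 1)/COP_HP = 398.15 × (3.98 − 1)/3.98 = 298.1 K.

T_C ≈ 298.1 K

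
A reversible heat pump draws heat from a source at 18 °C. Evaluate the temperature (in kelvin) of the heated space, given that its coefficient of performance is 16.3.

T_C = 18 °C → 18 + 273.15 = 291.15 K.
COP_HP = T_H/(T_H − T_C) ⇒ T_H = T_C·COP_HP/(COP_HP − 1) = 291.15 × 16.3/(16.3 − 1) = 310 K.

T_H ≈ 310 K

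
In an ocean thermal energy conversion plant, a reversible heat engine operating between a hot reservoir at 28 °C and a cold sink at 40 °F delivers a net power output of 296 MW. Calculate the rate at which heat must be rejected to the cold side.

T_H = 28 °C → 28 + 273.15 = 301.15 K.
T_C = 40 °F → (40 − 32) × 5/9 = 4.44 °C = 277.59 K.
For a reversible engine, η = 1 − T_C/T_H = 1 − 277.59/301.15 = 0.0782.
Since Q_C/Q_H = T_C/T_H and Q_H = W/η, Q_C = W·T_C/(T_H − T_C) = 296 × 277.59/23.56 = 3488 MW.

Q̇_C ≈ 3488 MW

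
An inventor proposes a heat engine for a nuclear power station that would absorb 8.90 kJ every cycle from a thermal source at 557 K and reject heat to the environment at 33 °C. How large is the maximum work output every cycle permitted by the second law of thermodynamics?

T_C = 33 °C → 33 + 273.15 = 306.15 K.
No engine can exceed the Carnot limit: η_max = 1 − T_C/T_H = 1 − 306.15/557.00 = 0.4504.
W_max = η_max · Q_H = 0.4504 × 8.90 = 4.008 kJ.

W_max ≈ 4.008 kJ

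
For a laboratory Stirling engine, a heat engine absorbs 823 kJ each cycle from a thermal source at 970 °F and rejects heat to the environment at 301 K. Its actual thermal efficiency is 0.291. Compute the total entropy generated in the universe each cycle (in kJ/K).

ΔS_univ ≈ 0.902 kJ/K

T_H = 970 °F → (970 − 32) × 5/9 = 521.11 °C = 794.26 K.
W = η·Q_H = 0.291 × 823 = 239.5 kJ, so Q_C = Q_H − W = 583.5 kJ.
The hot reservoir loses entropy Q_H/T_H = 823/794.26 = 1.036 kJ/K; the cold reservoir gains Q_C/T_C = 583.5/301.00 = 1.939 kJ/K.
ΔS_univ = −Q_H/T_H + Q_C/T_C = 0.902 kJ/K (> 0, since η = 0.291 < η_Carnot = 0.621).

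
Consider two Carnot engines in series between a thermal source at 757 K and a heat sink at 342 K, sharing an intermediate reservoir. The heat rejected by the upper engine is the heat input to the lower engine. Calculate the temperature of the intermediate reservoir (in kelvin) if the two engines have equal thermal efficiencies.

Equal efficiencies require 1 − T_m/T_H = 1 − T_C/T_m, i.e. T_m/T_H = T_C/T_m, so T_m = √(T_H·T_C) = √(757.00 × 342.00) = 509 K.

T_m ≈ 509 K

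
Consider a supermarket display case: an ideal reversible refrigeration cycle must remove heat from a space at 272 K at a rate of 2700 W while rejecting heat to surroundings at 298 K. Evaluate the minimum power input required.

Ẇ_in ≈ 258 W

COP_R = T_C/(T_H − T_C) = 272.00/26.00 = 10.4615.
W = Q_C/COP_R = 2700/10.4615 = 258 W.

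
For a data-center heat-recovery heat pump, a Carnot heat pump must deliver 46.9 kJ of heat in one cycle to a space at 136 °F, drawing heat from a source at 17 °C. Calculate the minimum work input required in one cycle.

T_H = 136 °F → (136 − 32) × 5/9 = 57.78 °C = 330.93 K.
T_C = 17 °C → 17 + 273.15 = 290.15 K.
For a reversible heat pump, COP_HP = T_H/(T_H − T_C) = 330.93/40.78 = 8.1154.
W = Q_H/COP_HP = 46.9/8.1154 = 5.78 kJ.

W_in ≈ 5.78 kJ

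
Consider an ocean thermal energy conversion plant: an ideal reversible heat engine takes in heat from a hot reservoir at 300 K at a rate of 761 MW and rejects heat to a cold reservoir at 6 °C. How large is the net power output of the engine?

T_C = 6 °C → 6 + 273.15 = 279.15 K.
Since the cycle is reversible, η = 1 − T_C/T_H = 1 − 279.15/300.00 = 0.0695.
W = η·Q_H = 0.0695 × 761 = 52.9 MW.

Ẇ ≈ 52.9 MW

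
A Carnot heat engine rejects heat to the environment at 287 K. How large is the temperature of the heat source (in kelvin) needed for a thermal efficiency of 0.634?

From η = 1 − T_C/T_H, solving for T_H gives T_H = T_C/(1 − η) = 287.00/(1 − 0.634) = 784 K.

T_H ≈ 784 K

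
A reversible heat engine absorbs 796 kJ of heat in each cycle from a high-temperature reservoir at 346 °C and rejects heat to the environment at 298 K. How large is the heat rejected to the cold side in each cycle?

T_H = 346 °C → 346 + 273.15 = 619.15 K.
Since the cycle is reversible, η = 1 − T_C/T_H = 1 − 298.00/619.15 = 0.5187.
For a reversible cycle Q_C/Q_H = T_C/T_H, so Q_C = 796 × 298.00/619.15 = 383.1 kJ.

Q_C ≈ 383.1 kJ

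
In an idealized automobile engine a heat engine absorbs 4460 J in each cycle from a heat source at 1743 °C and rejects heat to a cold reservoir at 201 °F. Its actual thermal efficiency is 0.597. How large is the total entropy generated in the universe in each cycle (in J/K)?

ΔS_univ ≈ 2.68 J/K

T_H = 1743 °C → 1743 + 273.15 = 2016.15 K.
T_C = 201 °F → (201 − 32) × 5/9 = 93.89 °C = 367.04 K.
W = η·Q_H = 0.597 × 4460 = 2663 J, so Q_C = Q_H − W = 1797 J.
Reservoir entropy changes: ΔS_H = −Q_H/T_H = −4460/2016.15 = -2.212 J/K and ΔS_C = +Q_C/T_C = 1797/367.04 = 4.897 J/K.
ΔS_univ = −Q_H/T_H + Q_C/T_C = 2.68 J/K (> 0, since η = 0.597 < η_Carnot = 0.818).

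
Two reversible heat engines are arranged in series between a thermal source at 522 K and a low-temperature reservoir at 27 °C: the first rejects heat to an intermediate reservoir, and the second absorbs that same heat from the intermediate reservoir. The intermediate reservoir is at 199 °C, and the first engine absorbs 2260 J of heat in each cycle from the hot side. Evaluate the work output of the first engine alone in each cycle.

W₁ ≈ 215.8 J

T_C = 27 °C → 27 + 273.15 = 300.15 K.
T_m = 199 °C → 199 + 273.15 = 472.15 K.
First-stage efficiency η₁ = 1 − T_m/T_H = 1 − 472.15/522.00 = 0.0955.
W₁ = η₁·Q_H = 0.0955 × 2260 = 215.8 J.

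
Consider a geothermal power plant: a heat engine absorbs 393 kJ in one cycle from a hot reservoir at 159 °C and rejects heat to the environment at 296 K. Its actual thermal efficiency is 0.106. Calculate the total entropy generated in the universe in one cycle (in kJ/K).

ΔS_univ ≈ 0.278 kJ/K

T_H = 159 °C → 159 + 273.15 = 432.15 K.
W = η·Q_H = 0.106 × 393 = 41.66 kJ, so Q_C = Q_H − W = 351.3 kJ.
Reservoir entropy changes: ΔS_H = −Q_H/T_H = −393/432.15 = -0.9094 kJ/K and ΔS_C = +Q_C/T_C = 351.3/296.00 = 1.187 kJ/K.
ΔS_univ = −Q_H/T_H + Q_C/T_C = 0.278 kJ/K (> 0, since η = 0.106 < η_Carnot = 0.315).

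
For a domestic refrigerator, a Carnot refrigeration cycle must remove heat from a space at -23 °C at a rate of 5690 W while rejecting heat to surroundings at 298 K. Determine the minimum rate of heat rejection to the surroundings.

T_C = -23 °C → -23 + 273.15 = 250.15 K.
For a reversible cycle Q_H/Q_C = T_H/T_C, so Q_H = Q_C·T_H/T_C = 5690 × 298.00/250.15 = 6780 W.

Q̇_H ≈ 6780 W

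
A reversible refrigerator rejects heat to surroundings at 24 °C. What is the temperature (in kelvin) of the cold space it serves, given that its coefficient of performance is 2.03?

T_H = 24 °C → 24 + 273.15 = 297.15 K.
COP_R = T_C/(T_H − T_C) ⇒ T_C = T_H·COP_R/(1 + COP_R) = 297.15 × 2.03/(1 + 2.03) = 199.1 K.

T_C ≈ 199.1 K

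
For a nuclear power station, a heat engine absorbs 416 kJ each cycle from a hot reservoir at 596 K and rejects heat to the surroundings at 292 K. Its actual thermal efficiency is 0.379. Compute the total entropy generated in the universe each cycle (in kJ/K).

ΔS_univ ≈ 0.187 kJ/K

W = η·Q_H = 0.379 × 416 = 157.7 kJ, so Q_C = Q_H − W = 258.3 kJ.
Reservoir entropy changes: ΔS_H = −Q_H/T_H = −416/596.00 = -0.6980 kJ/K and ΔS_C = +Q_C/T_C = 258.3/292.00 = 0.8847 kJ/K.
ΔS_univ = −Q_H/T_H + Q_C/T_C = 0.187 kJ/K (> 0, since η = 0.379 < η_Carnot = 0.510).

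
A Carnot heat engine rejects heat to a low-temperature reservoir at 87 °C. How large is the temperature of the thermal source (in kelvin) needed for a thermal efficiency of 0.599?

T_H ≈ 898 K

T_C = 87 °C → 87 + 273.15 = 360.15 K.
From η = 1 − T_C/T_H, solving for T_H gives T_H = T_C/(1 − η) = 360.15/(1 − 0.599) = 898 K.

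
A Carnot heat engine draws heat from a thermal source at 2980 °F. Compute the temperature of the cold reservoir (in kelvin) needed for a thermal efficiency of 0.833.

T_C ≈ 319.1 K

T_H = 2980 °F → (2980 − 32) × 5/9 = 1637.78 °C = 1910.93 K.
From η = 1 − T_C/T_H, T_C = T_H·(1 − η) = 1910.93 × (1 − 0.833) = 319.1 K.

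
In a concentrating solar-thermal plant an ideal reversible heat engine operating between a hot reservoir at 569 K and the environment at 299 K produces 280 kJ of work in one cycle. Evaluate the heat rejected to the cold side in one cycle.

Q_C ≈ 310 kJ

For a reversible engine, η = 1 − T_C/T_H = 1 − 299.00/569.00 = 0.4745.
Since Q_C/Q_H = T_C/T_H and Q_H = W/η, Q_C = W·T_C/(T_H − T_C) = 280 × 299.00/270.00 = 310 kJ.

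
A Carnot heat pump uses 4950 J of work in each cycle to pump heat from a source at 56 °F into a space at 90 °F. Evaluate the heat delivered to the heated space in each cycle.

Q_H ≈ 80030 J

T_H = 90 °F → (90 − 32) × 5/9 = 32.22 °C = 305.37 K.
T_C = 56 °F → (56 − 32) × 5/9 = 13.33 °C = 286.48 K.
For a reversible heat pump, COP_HP = T_H/(T_H − T_C) = 305.37/18.89 = 16.1668.
Q_H = COP_HP · W = 16.1668 × 4950 = 80030 J.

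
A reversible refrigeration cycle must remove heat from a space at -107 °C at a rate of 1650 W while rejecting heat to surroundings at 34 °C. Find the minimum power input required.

T_H = 34 °C → 34 + 273.15 = 307.15 K.
T_C = -107 °C → -107 + 273.15 = 166.15 K.
The reversible coefficient of performance is COP_R = T_C/(T_H − T_C) = 166.15/141.00 = 1.1784.
W = Q_C/COP_R = 1650/1.1784 = 1400 W.

Ẇ_in ≈ 1400 W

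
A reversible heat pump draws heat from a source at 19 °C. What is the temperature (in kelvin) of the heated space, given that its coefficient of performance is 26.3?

T_H ≈ 304 K

T_C = 19 °C → 19 + 273.15 = 292.15 K.
COP_HP = T_H/(T_H − T_C) ⇒ T_H = T_C·COP_HP/(COP_HP − 1) = 292.15 × 26.3/(26.3 − 1) = 304 K.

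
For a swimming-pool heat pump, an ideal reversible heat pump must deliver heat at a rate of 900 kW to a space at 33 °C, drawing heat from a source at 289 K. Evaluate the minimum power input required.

T_H = 33 °C → 33 + 273.15 = 306.15 K.
Reversible heating COP: COP_HP = T_H/(T_H − T_C) = 306.15/17.15 = 17.8513.
W = Q_H/COP_HP = 900/17.8513 = 50.4 kW.

Ẇ_in ≈ 50.4 kW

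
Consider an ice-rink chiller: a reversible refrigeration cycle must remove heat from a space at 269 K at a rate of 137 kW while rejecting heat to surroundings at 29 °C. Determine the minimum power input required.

T_H = 29 °C → 29 + 273.15 = 302.15 K.
For a reversible refrigerator, COP_R = T_C/(T_H − T_C) = 269.00/33.15 = 8.1146.
W = Q_C/COP_R = 137/8.1146 = 16.9 kW.

Ẇ_in ≈ 16.9 kW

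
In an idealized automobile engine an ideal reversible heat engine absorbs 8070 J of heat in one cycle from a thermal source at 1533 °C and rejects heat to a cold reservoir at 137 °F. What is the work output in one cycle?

W ≈ 6590 J

T_H = 1533 °C → 1533 + 273.15 = 1806.15 K.
T_C = 137 °F → (137 − 32) × 5/9 = 58.33 °C = 331.48 K.
η_rev = 1 − T_C/T_H = 1 − 331.48/1806.15 = 0.8165.
W = η·Q_H = 0.8165 × 8070 = 6590 J.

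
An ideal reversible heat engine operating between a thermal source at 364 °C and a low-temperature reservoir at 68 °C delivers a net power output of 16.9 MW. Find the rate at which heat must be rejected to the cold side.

Q̇_C ≈ 19.48 MW

T_H = 364 °C → 364 + 273.15 = 637.15 K.
T_C = 68 °C → 68 + 273.15 = 341.15 K.
Carnot efficiency: η = 1 − T_C/T_H = 1 − 341.15/637.15 = 0.4646.
Since Q_C/Q_H = T_C/T_H and Q_H = W/η, Q_C = W·T_C/(T_H − T_C) = 16.9 × 341.15/296.00 = 19.48 MW.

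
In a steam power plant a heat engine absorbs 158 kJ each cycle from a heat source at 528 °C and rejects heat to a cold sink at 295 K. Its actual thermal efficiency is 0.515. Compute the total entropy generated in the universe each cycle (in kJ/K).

ΔS_univ ≈ 0.0625 kJ/K

T_H = 528 °C → 528 + 273.15 = 801.15 K.
W = η·Q_H = 0.515 × 158 = 81.37 kJ, so Q_C = Q_H − W = 76.63 kJ.
The hot reservoir loses entropy Q_H/T_H = 158/801.15 = 0.1972 kJ/K; the cold reservoir gains Q_C/T_C = 76.63/295.00 = 0.2598 kJ/K.
ΔS_univ = −Q_H/T_H + Q_C/T_C = 0.0625 kJ/K (> 0, since η = 0.515 < η_Carnot = 0.632).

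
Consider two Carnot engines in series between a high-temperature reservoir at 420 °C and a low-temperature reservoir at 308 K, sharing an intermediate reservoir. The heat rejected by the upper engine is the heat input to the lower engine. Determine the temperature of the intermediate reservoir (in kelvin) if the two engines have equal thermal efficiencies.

T_m ≈ 462 K

T_H = 420 °C → 420 + 273.15 = 693.15 K.
Equal efficiencies require 1 − T_m/T_H = 1 − T_C/T_m, i.e. T_m/T_H = T_C/T_m, so T_m = √(T_H·T_C) = √(693.15 × 308.00) = 462 K.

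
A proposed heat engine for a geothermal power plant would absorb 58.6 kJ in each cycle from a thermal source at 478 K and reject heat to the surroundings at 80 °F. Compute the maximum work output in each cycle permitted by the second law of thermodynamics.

T_C = 80 °F → (80 − 32) × 5/9 = 26.67 °C = 299.82 K.
No engine can exceed the Carnot limit: η_max = 1 − T_C/T_H = 1 − 299.82/478.00 = 0.3728.
W_max = η_max · Q_H = 0.3728 × 58.6 = 21.8 kJ.

W_max ≈ 21.8 kJ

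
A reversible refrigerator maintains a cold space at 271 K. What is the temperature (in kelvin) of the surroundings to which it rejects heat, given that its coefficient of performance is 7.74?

COP_R = T_C/(T_H − T_C) ⇒ T_H = T_C·(1 + 1/COP_R) = 271.00 × (1 + 1/7.74) = 306 K.

T_H ≈ 306 K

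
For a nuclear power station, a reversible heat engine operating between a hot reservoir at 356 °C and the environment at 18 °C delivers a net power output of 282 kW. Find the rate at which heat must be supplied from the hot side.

Q̇_H ≈ 525 kW

T_H = 356 °C → 356 + 273.15 = 629.15 K.
T_C = 18 °C → 18 + 273.15 = 291.15 K.
Carnot efficiency: η = 1 − T_C/T_H = 1 − 291.15/629.15 = 0.5372.
Q_H = W/η = 282/0.5372 = 525 kW.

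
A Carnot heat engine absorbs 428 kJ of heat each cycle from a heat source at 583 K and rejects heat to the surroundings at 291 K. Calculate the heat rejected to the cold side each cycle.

Carnot efficiency: η = 1 − T_C/T_H = 1 − 291.00/583.00 = 0.5009.
For a reversible cycle Q_C/Q_H = T_C/T_H, so Q_C = 428 × 291.00/583.00 = 213.6 kJ.

Q_C ≈ 213.6 kJ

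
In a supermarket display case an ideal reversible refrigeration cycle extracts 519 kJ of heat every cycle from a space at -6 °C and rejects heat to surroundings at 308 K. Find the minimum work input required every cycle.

T_C = -6 °C → -6 + 273.15 = 267.15 K.
The reversible coefficient of performance is COP_R = T_C/(T_H − T_C) = 267.15/40.85 = 6.5398.
W = Q_C/COP_R = 519/6.5398 = 79.4 kJ.

W_in ≈ 79.4 kJ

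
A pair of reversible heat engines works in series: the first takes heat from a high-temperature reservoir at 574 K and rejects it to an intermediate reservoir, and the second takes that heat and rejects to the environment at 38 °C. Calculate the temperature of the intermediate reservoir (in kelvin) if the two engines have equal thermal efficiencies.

T_C = 38 °C → 38 + 273.15 = 311.15 K.
Equal efficiencies require 1 − T_m/T_H = 1 − T_C/T_m, i.e. T_m/T_H = T_C/T_m, so T_m = √(T_H·T_C) = √(574.00 × 311.15) = 423 K.

T_m ≈ 423 K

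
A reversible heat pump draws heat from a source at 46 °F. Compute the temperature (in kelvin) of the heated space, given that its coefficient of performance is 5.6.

T_H ≈ 342 K

T_C = 46 °F → (46 − 32) × 5/9 = 7.78 °C = 280.93 K.
COP_HP = T_H/(T_H − T_C) ⇒ T_H = T_C·COP_HP/(COP_HP − 1) = 280.93 × 5.6/(5.6 − 1) = 342 K.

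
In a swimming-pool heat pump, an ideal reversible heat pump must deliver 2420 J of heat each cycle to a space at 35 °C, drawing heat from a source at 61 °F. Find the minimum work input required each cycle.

T_H = 35 °C → 35 + 273.15 = 308.15 K.
T_C = 61 °F → (61 − 32) × 5/9 = 16.11 °C = 289.26 K.
The Carnot heat-pump COP is COP_HP = T_H/(T_H − T_C) = 308.15/18.89 = 16.3138.
W = Q_H/COP_HP = 2420/16.3138 = 148 J.

W_in ≈ 148 J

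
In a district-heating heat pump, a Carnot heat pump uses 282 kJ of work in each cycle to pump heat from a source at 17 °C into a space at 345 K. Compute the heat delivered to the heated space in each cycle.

Q_H ≈ 1774 kJ

T_C = 17 °C → 17 + 273.15 = 290.15 K.
COP_HP = T_H/(T_H − T_C) = 345.00/54.85 = 6.2899.
Q_H = COP_HP · W = 6.2899 × 282 = 1774 kJ.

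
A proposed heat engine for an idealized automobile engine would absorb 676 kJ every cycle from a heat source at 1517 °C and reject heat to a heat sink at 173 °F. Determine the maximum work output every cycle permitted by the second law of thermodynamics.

W_max ≈ 543 kJ

T_H = 1517 °C → 1517 + 273.15 = 1790.15 K.
T_C = 173 °F → (173 − 32) × 5/9 = 78.33 °C = 351.48 K.
The upper bound on efficiency is η_max = 1 − T_C/T_H = 1 − 351.48/1790.15 = 0.8037.
W_max = η_max · Q_H = 0.8037 × 676 = 543 kJ.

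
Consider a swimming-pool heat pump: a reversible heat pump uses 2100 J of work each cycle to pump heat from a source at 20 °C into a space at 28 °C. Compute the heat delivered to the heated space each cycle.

Q_H ≈ 79050 J

T_H = 28 °C → 28 + 273.15 = 301.15 K.
T_C = 20 °C → 20 + 273.15 = 293.15 K.
The Carnot heat-pump COP is COP_HP = T_H/(T_H − T_C) = 301.15/8.00 = 37.6437.
Q_H = COP_HP · W = 37.6437 × 2100 = 79050 J.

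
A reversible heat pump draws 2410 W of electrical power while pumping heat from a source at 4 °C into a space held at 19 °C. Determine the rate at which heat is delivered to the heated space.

T_H = 19 °C → 19 + 273.15 = 292.15 K.
T_C = 4 °C → 4 + 273.15 = 277.15 K.
COP_HP = T_H/(T_H − T_C) = 292.15/15.00 = 19.4767.
Q_H = COP_HP · W = 19.4767 × 2410 = 46940 W.

Q̇_H ≈ 46940 W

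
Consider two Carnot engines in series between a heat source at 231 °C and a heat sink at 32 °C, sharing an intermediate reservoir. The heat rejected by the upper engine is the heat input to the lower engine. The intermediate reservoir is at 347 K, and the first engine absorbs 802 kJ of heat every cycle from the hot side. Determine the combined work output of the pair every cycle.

T_H = 231 °C → 231 + 273.15 = 504.15 K.
T_C = 32 °C → 32 + 273.15 = 305.15 K.
Two reversible stages in series are equivalent to a single Carnot engine between T_H and T_C, so η_total = 1 − T_C/T_H = 1 − 305.15/504.15 = 0.3947.
W_total = η_total · Q_H = 0.3947 × 802 = 316.6 kJ.

W_total ≈ 316.6 kJ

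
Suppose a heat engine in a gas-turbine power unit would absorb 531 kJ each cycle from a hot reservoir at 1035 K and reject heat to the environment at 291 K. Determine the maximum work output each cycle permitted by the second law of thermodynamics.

The upper bound on efficiency is η_max = 1 − T_C/T_H = 1 − 291.00/1035.00 = 0.7188.
W_max = η_max · Q_H = 0.7188 × 531 = 381.7 kJ.

W_max ≈ 381.7 kJ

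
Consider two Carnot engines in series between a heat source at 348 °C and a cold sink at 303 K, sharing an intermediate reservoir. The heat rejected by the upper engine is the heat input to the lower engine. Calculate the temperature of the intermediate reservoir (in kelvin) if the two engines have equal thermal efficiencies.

T_H = 348 °C → 348 + 273.15 = 621.15 K.
Equal efficiencies require 1 − T_m/T_H = 1 − T_C/T_m, i.e. T_m/T_H = T_C/T_m, so T_m = √(T_H·T_C) = √(621.15 × 303.00) = 434 K.

T_m ≈ 434 K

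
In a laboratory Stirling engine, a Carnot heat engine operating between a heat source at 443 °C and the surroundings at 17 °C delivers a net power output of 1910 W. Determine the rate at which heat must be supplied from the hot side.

Q̇_H ≈ 3210 W

T_H = 443 °C → 443 + 273.15 = 716.15 K.
T_C = 17 °C → 17 + 273.15 = 290.15 K.
Since the cycle is reversible, η = 1 − T_C/T_H = 1 − 290.15/716.15 = 0.5948.
Q_H = W/η = 1910/0.5948 = 3210 W.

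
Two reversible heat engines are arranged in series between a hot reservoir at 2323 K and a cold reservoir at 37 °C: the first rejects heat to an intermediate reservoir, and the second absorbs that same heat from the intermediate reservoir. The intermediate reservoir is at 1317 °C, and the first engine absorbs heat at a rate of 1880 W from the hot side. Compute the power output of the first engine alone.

T_C = 37 °C → 37 + 273.15 = 310.15 K.
T_m = 1317 °C → 1317 + 273.15 = 1590.15 K.
First-stage efficiency η₁ = 1 − T_m/T_H = 1 − 1590.15/2323.00 = 0.3155.
W₁ = η₁·Q_H = 0.3155 × 1880 = 593 W.

Ẇ₁ ≈ 593 W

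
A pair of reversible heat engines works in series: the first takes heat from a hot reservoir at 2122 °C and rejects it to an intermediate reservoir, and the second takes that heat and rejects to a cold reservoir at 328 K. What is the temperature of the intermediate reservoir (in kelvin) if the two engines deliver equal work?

T_m ≈ 1362 K

T_H = 2122 °C → 2122 + 273.15 = 2395.15 K.
For reversible stages Q_m = Q_H·(T_m/T_H). Setting W₁ = Q_H(1 − T_m/T_H) equal to W₂ = Q_m(1 − T_C/T_m) = Q_H·(T_m − T_C)/T_H gives T_H − T_m = T_m − T_C, so T_m = (T_H + T_C)/2 = (2395.15 + 328.00)/2 = 1362 K.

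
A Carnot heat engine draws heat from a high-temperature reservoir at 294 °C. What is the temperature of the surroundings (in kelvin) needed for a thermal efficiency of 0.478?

T_H = 294 °C → 294 + 273.15 = 567.15 K.
From η = 1 − T_C/T_H, T_C = T_H·(1 − η) = 567.15 × (1 − 0.478) = 296.1 K.

T_C ≈ 296.1 K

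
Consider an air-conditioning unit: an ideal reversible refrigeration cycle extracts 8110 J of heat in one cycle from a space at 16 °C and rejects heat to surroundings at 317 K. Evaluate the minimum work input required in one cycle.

W_in ≈ 781 J

T_C = 16 °C → 16 + 273.15 = 289.15 K.
Carnot COP: COP_R = T_C/(T_H − T_C) = 289.15/27.85 = 10.3824.
W = Q_C/COP_R = 8110/10.3824 = 781 J.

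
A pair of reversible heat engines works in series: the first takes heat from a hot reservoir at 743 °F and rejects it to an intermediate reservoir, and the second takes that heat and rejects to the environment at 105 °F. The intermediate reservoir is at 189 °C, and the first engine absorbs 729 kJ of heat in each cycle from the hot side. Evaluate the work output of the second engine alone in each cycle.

W₂ ≈ 162.0 kJ

T_H = 743 °F → (743 − 32) × 5/9 = 395.00 °C = 668.15 K.
T_C = 105 °F → (105 − 32) × 5/9 = 40.56 °C = 313.71 K.
T_m = 189 °C → 189 + 273.15 = 462.15 K.
Heat entering the second stage: Q_m = Q_H·(T_m/T_H) = 729 × 462.15/668.15 = 504.2 kJ.
Second-stage efficiency η₂ = 1 − T_C/T_m = 1 − 313.71/462.15 = 0.3212, so W₂ = η₂·Q_m = 162.0 kJ.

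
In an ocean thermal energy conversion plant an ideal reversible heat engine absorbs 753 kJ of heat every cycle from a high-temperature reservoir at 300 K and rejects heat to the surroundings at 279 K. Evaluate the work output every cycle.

W ≈ 52.7 kJ

Since the cycle is reversible, η = 1 − T_C/T_H = 1 − 279.00/300.00 = 0.0700.
W = η·Q_H = 0.0700 × 753 = 52.7 kJ.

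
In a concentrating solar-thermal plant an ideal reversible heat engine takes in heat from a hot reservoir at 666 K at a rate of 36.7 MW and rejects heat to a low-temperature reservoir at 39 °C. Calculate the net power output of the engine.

Ẇ ≈ 19.5 MW

T_C = 39 °C → 39 + 273.15 = 312.15 K.
η_rev = 1 − T_C/T_H = 1 − 312.15/666.00 = 0.5313.
W = η·Q_H = 0.5313 × 36.7 = 19.5 MW.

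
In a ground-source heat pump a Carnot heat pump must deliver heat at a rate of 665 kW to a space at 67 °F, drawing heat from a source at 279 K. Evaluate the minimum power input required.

Ẇ_in ≈ 30.90 kW

T_H = 67 °F → (67 − 32) × 5/9 = 19.44 °C = 292.59 K.
COP_HP = T_H/(T_H − T_C) = 292.59/13.59 = 21.5231.
W = Q_H/COP_HP = 665/21.5231 = 30.90 kW.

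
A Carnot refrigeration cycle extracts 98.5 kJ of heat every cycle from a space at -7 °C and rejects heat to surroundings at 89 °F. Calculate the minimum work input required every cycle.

T_H = 89 °F → (89 − 32) × 5/9 = 31.67 °C = 304.82 K.
T_C = -7 °C → -7 + 273.15 = 266.15 K.
The reversible coefficient of performance is COP_R = T_C/(T_H − T_C) = 266.15/38.67 = 6.8832.
W = Q_C/COP_R = 98.5/6.8832 = 14.3 kJ.

W_in ≈ 14.3 kJ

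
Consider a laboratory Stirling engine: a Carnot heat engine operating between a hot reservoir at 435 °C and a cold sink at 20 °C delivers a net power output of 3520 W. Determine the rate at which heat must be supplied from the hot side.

Q̇_H ≈ 6010 W

T_H = 435 °C → 435 + 273.15 = 708.15 K.
T_C = 20 °C → 20 + 273.15 = 293.15 K.
The Carnot efficiency is η = 1 − T_C/T_H = 1 − 293.15/708.15 = 0.5860.
Q_H = W/η = 3520/0.5860 = 6010 W.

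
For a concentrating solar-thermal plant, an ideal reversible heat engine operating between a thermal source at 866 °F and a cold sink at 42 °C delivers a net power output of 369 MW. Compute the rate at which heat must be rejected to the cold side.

T_H = 866 °F → (866 − 32) × 5/9 = 463.33 °C = 736.48 K.
T_C = 42 °C → 42 + 273.15 = 315.15 K.
η_rev = 1 − T_C/T_H = 1 − 315.15/736.48 = 0.5721.
Since Q_C/Q_H = T_C/T_H and Q_H = W/η, Q_C = W·T_C/(T_H − T_C) = 369 × 315.15/421.33 = 276.0 MW.

Q̇_C ≈ 276.0 MW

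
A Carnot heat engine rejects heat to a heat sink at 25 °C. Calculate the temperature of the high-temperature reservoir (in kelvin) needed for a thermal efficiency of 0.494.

T_H ≈ 589 K

T_C = 25 °C → 25 + 273.15 = 298.15 K.
From η = 1 − T_C/T_H, solving for T_H gives T_H = T_C/(1 − η) = 298.15/(1 − 0.494) = 589 K.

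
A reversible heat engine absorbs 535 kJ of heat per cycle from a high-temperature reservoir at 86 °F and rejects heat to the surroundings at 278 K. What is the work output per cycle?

W ≈ 44.4 kJ

T_H = 86 °F → (86 − 32) × 5/9 = 30.00 °C = 303.15 K.
Since the cycle is reversible, η = 1 − T_C/T_H = 1 − 278.00/303.15 = 0.0830.
W = η·Q_H = 0.0830 × 535 = 44.4 kJ.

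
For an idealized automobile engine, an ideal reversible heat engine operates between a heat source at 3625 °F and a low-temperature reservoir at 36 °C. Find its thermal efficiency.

η ≈ 0.8638

T_H = 3625 °F → (3625 − 32) × 5/9 = 1996.11 °C = 2269.26 K.
T_C = 36 °C → 36 + 273.15 = 309.15 K.
For a reversible engine, η = 1 − T_C/T_H = 1 − 309.15/2269.26 = 0.8638.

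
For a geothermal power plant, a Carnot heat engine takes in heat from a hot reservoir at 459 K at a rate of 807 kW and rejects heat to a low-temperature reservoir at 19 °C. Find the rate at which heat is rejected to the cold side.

T_C = 19 °C → 19 + 273.15 = 292.15 K.
Since the cycle is reversible, η = 1 − T_C/T_H = 1 − 292.15/459.00 = 0.3635.
For a reversible cycle Q_C/Q_H = T_C/T_H, so Q_C = 807 × 292.15/459.00 = 514 kW.

Q̇_C ≈ 514 kW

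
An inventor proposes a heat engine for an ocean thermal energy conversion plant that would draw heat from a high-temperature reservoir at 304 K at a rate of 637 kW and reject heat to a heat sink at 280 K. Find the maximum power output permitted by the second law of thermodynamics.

No engine can exceed the Carnot limit: η_max = 1 − T_C/T_H = 1 − 280.00/304.00 = 0.0789.
W_max = η_max · Q_H = 0.0789 × 637 = 50.29 kW.

Ẇ_max ≈ 50.29 kW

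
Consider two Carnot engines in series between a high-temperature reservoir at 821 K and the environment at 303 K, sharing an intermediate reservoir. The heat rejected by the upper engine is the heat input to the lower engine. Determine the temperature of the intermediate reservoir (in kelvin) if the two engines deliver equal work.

T_m ≈ 562.0 K

For reversible stages Q_m = Q_H·(T_m/T_H). Setting W₁ = Q_H(1 − T_m/T_H) equal to W₂ = Q_m(1 − T_C/T_m) = Q_H·(T_m − T_C)/T_H gives T_H − T_m = T_m − T_C, so T_m = (T_H + T_C)/2 = (821.00 + 303.00)/2 = 562.0 K.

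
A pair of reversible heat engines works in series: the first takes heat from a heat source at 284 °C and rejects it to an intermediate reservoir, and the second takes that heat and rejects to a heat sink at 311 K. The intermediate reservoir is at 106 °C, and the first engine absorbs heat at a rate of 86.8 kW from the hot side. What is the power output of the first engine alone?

Ẇ₁ ≈ 27.7 kW

T_H = 284 °C → 284 + 273.15 = 557.15 K.
T_m = 106 °C → 106 + 273.15 = 379.15 K.
First-stage efficiency η₁ = 1 − T_m/T_H = 1 − 379.15/557.15 = 0.3195.
W₁ = η₁·Q_H = 0.3195 × 86.8 = 27.7 kW.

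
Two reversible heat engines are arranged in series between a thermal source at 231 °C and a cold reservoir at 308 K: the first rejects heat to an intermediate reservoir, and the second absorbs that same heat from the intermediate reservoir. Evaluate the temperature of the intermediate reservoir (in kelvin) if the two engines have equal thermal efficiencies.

T_H = 231 °C → 231 + 273.15 = 504.15 K.
Equal efficiencies require 1 − T_m/T_H = 1 − T_C/T_m, i.e. T_m/T_H = T_C/T_m, so T_m = √(T_H·T_C) = √(504.15 × 308.00) = 394.1 K.

T_m ≈ 394.1 K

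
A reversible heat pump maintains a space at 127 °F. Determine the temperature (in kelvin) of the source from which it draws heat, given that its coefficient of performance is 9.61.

T_C ≈ 292.0 K

T_H = 127 °F → (127 − 32) × 5/9 = 52.78 °C = 325.93 K.
COP_HP = T_H/(T_H − T_C) ⇒ T_C = T_H·(COP_HP − 1)/COP_HP = 325.93 × (9.61 − 1)/9.61 = 292.0 K.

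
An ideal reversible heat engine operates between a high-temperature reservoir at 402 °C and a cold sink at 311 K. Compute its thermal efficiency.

T_H = 402 °C → 402 + 273.15 = 675.15 K.
η_rev = 1 − T_C/T_H = 1 − 311.00/675.15 = 0.5394.

η ≈ 0.5394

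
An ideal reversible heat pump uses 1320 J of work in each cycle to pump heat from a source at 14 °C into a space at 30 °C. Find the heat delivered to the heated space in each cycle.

T_H = 30 °C → 30 + 273.15 = 303.15 K.
T_C = 14 °C → 14 + 273.15 = 287.15 K.
The Carnot heat-pump COP is COP_HP = T_H/(T_H − T_C) = 303.15/16.00 = 18.9469.
Q_H = COP_HP · W = 18.9469 × 1320 = 25010 J.

Q_H ≈ 25010 J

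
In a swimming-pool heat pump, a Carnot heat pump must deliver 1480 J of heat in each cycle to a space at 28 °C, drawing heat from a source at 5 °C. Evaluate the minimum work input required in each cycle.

W_in ≈ 113 J

T_H = 28 °C → 28 + 273.15 = 301.15 K.
T_C = 5 °C → 5 + 273.15 = 278.15 K.
Reversible heating COP: COP_HP = T_H/(T_H − T_C) = 301.15/23.00 = 13.0935.
W = Q_H/COP_HP = 1480/13.0935 = 113 J.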